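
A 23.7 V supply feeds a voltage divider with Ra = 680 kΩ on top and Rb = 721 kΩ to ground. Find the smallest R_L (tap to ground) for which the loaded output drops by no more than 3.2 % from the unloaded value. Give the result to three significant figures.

Output resistance R_th = Ra‖Rb = (680 × 721)/1401 = 350.0 kΩ.
The fractional drop is R_th/(R_th + R_L); requiring this ≤ 0.0320 gives R_L ≥ R_th(1/0.0320 − 1) = 350.0 × 30.25 = 10.6 MΩ.

R_L(min) ≈ 10.6 MΩ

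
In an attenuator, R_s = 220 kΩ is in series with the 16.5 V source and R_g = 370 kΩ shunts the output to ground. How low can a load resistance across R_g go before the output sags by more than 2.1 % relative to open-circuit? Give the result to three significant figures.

R_L(min) ≈ 6.43 MΩ

Output resistance R_th = R_s‖R_g = (220 × 370)/590.0 = 138.0 kΩ.
The fractional drop is R_th/(R_th + R_L); requiring this ≤ 0.0210 gives R_L ≥ R_th(1/0.0210 − 1) = 138.0 × 46.62 = 6.43 MΩ.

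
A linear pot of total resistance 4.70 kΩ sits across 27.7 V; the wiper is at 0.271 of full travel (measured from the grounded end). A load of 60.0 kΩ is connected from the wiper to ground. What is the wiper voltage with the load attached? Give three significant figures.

The wiper splits the pot into (1−α)R = 3.426 kΩ above and αR = 1.274 kΩ below.
Lower section ‖ load = 1.247 kΩ.
V_wiper = 27.7 × 1.247/(3.426 + 1.247) = 7.39 V.

V ≈ 7.39 V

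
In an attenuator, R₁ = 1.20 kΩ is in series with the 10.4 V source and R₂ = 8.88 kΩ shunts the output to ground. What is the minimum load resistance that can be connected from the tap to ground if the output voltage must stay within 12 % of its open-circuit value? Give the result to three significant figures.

R_L(min) ≈ 7.75 kΩ

Output resistance R_th = R₁‖R₂ = (1.20 × 8.88)/10.08 = 1.057 kΩ.
The fractional drop is R_th/(R_th + R_L); requiring this ≤ 0.120 gives R_L ≥ R_th(1/0.120 − 1) = 1.057 × 7.333 = 7.75 kΩ.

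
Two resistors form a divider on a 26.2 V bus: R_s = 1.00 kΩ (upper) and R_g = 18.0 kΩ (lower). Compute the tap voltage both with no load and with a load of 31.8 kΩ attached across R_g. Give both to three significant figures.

Open-circuit: V = 26.2 × 18.0/(1.00 + 18.0) = 24.8 V.
With the load, R_g becomes R_g‖R_L = 11.49 kΩ, so V = 26.2 × 11.49/12.49 = 24.1 V.

Unloaded: 24.8 V; loaded: 24.1 V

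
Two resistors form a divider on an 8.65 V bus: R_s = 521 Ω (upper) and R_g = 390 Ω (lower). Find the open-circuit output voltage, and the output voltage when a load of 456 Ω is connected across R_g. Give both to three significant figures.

Unloaded: 3.70 V; loaded: 2.49 V

Open-circuit: V = 8.65 × 390/(521 + 390) = 3.70 V.
With the load, R_g becomes R_g‖R_L = 210.2 Ω, so V = 8.65 × 210.2/731.2 = 2.49 V.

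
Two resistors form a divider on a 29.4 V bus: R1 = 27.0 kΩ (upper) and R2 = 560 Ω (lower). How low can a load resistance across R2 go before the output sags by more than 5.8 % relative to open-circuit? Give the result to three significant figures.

R_L(min) ≈ 8.91 kΩ

Output resistance R_th = R1‖R2 = (27000 × 560)/27560 = 548.6 Ω.
The fractional drop is R_th/(R_th + R_L); requiring this ≤ 0.0580 gives R_L ≥ R_th(1/0.0580 − 1) = 548.6 × 16.24 = 8.91 kΩ.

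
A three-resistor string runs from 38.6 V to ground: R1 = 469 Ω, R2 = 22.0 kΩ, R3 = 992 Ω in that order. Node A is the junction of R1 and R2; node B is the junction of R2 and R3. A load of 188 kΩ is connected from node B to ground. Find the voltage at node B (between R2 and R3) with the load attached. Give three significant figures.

At node B, R3 is in parallel with the load: R3‖R_L = 986.8 Ω.
Below node A the resistance is R2 + (R3‖R_L) = 22990 Ω, so V_A = 38.6 × 22990/23460 = 37.83 V.
Then V_B = V_A × (R3‖R_L)/(R2 + R3‖R_L) = 37.83 × 986.8/22990 = 1.62 V.

V ≈ 1.62 V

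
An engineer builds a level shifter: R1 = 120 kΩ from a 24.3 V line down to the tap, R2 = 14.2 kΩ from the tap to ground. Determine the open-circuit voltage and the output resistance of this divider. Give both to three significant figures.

V_th = 2.57 V, R_th = 12.7 kΩ

V_th is the open-circuit tap voltage: 24.3 × 14.2/(120 + 14.2) = 2.57 V.
With the supply zeroed, R1 and R2 appear in parallel from the tap: R_th = R1‖R2 = (120 × 14.2)/134.2 = 12.7 kΩ.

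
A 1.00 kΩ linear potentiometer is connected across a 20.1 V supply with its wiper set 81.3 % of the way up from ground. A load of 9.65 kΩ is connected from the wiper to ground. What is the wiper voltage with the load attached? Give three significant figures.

V ≈ 16.1 V

The wiper splits the pot into (1−α)R = 187.0 Ω above and αR = 813.0 Ω below.
Lower section ‖ load = 749.8 Ω.
V_wiper = 20.1 × 749.8/(187.0 + 749.8) = 16.1 V.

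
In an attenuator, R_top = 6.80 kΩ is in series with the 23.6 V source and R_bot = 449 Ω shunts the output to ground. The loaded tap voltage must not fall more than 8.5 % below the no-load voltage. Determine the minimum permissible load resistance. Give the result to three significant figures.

Output resistance R_th = R_top‖R_bot = (6800 × 449)/7249 = 421.2 Ω.
The fractional drop is R_th/(R_th + R_L); requiring this ≤ 0.0850 gives R_L ≥ R_th(1/0.0850 − 1) = 421.2 × 10.76 = 4.53 kΩ.

R_L(min) ≈ 4.53 kΩ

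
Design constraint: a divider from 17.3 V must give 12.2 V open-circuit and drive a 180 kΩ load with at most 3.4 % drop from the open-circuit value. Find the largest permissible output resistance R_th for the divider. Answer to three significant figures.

Loading drop = R_th/(R_th + R_L) ≤ 0.0340, so R_th ≤ R_L · ε/(1−ε) = 180 kΩ × 0.0340/0.9660 = 6.34 kΩ.

R_th ≤ 6.34 kΩ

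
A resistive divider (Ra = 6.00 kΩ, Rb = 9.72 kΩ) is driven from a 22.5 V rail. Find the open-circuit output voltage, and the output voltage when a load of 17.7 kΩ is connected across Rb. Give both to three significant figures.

Unloaded: 13.9 V; loaded: 11.5 V

Open-circuit: V = 22.5 × 9.72/(6.00 + 9.72) = 13.9 V.
With the load, Rb becomes Rb‖R_L = 6.274 kΩ, so V = 22.5 × 6.274/12.27 = 11.5 V.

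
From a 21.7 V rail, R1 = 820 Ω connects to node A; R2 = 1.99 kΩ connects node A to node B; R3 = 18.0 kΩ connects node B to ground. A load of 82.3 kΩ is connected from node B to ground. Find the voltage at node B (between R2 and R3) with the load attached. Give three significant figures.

V ≈ 18.2 V

At node B, R3 is in parallel with the load: R3‖R_L = 14770 Ω.
Below node A the resistance is R2 + (R3‖R_L) = 16760 Ω, so V_A = 21.7 × 16760/17580 = 20.69 V.
Then V_B = V_A × (R3‖R_L)/(R2 + R3‖R_L) = 20.69 × 14770/16760 = 18.2 V.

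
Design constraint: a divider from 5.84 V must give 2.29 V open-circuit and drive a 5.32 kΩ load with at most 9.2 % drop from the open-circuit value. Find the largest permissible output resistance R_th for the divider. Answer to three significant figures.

Loading drop = R_th/(R_th + R_L) ≤ 0.0920, so R_th ≤ R_L · ε/(1−ε) = 5.32 kΩ × 0.0920/0.9080 = 539 Ω.

R_th ≤ 539 Ω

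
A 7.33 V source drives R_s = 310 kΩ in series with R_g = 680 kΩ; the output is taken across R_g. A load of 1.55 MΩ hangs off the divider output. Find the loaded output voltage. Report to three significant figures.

The load sits in parallel with R_g: R_g‖R_L = (680 × 1550) / (680 + 1550) = 472.6 kΩ.
V_out = 7.33 × 472.6 / (310 + 472.6) = 7.33 × 472.6/782.6 = 4.43 V.

V_out ≈ 4.43 V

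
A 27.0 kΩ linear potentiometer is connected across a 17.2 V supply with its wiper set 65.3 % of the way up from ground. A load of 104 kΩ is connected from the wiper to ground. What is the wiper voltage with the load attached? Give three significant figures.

V ≈ 10.6 V

The wiper splits the pot into (1−α)R = 9.369 kΩ above and αR = 17.63 kΩ below.
Lower section ‖ load = 15.08 kΩ.
V_wiper = 17.2 × 15.08/(9.369 + 15.08) = 10.6 V.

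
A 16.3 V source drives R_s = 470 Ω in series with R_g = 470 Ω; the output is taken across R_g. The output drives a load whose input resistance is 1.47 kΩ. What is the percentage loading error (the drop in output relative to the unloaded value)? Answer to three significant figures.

13.8 %

The divider's output (Thévenin) resistance is R_s‖R_g = 235.0 Ω.
Fractional drop under load = R_th/(R_th + R_L) = 235.0 / (235.0 + 1470) = 0.1378.
So the output falls by 13.8 %.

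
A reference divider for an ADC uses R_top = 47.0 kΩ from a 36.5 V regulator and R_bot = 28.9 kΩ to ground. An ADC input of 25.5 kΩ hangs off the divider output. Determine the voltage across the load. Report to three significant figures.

The load sits in parallel with R_bot: R_bot‖R_L = (28.9 × 25.5) / (28.9 + 25.5) = 13.55 kΩ.
V_out = 36.5 × 13.55 / (47.0 + 13.55) = 36.5 × 13.55/60.55 = 8.17 V.
(Unloaded it would have been 13.9 V.)

V_out ≈ 8.17 V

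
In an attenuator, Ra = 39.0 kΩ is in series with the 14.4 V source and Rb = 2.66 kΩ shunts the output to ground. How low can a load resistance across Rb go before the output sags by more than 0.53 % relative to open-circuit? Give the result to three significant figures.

R_L(min) ≈ 467 kΩ

Output resistance R_th = Ra‖Rb = (39.0 × 2.66)/41.66 = 2.490 kΩ.
The fractional drop is R_th/(R_th + R_L); requiring this ≤ 0.00530 gives R_L ≥ R_th(1/0.00530 − 1) = 2.490 × 187.7 = 467 kΩ.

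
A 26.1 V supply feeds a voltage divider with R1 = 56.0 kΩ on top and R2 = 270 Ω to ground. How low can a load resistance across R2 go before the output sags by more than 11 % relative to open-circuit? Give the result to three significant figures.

Output resistance R_th = R1‖R2 = (56000 × 270)/56270 = 268.7 Ω.
The fractional drop is R_th/(R_th + R_L); requiring this ≤ 0.110 gives R_L ≥ R_th(1/0.110 − 1) = 268.7 × 8.091 = 2.17 kΩ.

R_L(min) ≈ 2.17 kΩ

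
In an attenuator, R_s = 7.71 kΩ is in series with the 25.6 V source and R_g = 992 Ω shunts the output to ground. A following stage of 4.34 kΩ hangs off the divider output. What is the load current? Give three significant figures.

R_g‖R_L = 807.4 Ω; V_out = 25.6 × 807.4/8517 = 2.427 V.
I_L = V_out / R_L = 2.427 / 4.34 kΩ = 0.559 mA.

I_L ≈ 0.559 mA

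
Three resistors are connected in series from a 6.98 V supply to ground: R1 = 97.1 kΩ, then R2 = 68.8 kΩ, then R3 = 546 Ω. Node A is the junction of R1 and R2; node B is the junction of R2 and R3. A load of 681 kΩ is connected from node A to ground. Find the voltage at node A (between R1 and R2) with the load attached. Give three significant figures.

V ≈ 2.74 V

Below node A the series string R2+R3 = 69350 Ω sits in parallel with the 681000 Ω load: 62940 Ω.
V_A = 6.98 × 62940/(97100 + 62940) = 2.74 V.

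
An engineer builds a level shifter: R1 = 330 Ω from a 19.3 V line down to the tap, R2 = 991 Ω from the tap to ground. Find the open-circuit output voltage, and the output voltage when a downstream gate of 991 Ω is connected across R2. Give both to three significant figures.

Unloaded: 14.5 V; loaded: 11.6 V

Open-circuit: V = 19.3 × 991/(330 + 991) = 14.5 V.
With the load, R2 becomes R2‖R_L = 495.5 Ω, so V = 19.3 × 495.5/825.5 = 11.6 V.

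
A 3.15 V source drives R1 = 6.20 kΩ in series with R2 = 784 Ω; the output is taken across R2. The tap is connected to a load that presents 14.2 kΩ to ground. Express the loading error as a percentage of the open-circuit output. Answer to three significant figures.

The divider's output (Thévenin) resistance is R1‖R2 = 696.0 Ω.
Fractional drop under load = R_th/(R_th + R_L) = 696.0 / (696.0 + 14200) = 0.04672.
So the output falls by 4.67 %.

4.67 %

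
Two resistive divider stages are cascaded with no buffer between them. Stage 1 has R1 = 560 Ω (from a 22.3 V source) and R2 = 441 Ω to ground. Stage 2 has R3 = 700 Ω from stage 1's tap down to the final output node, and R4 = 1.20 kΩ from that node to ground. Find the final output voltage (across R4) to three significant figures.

Stage 2 presents R3+R4 = 1900 Ω as a load on stage 1's tap.
Stage 1's lower leg becomes R2‖(R3+R4) = 357.9 Ω, so V_mid = 22.3 × 357.9/917.9 = 8.695 V.
Stage 2 is itself unloaded: V_out = V_mid × R4/(R3+R4) = 8.695 × 1200/1900 = 5.49 V.

V_out ≈ 5.49 V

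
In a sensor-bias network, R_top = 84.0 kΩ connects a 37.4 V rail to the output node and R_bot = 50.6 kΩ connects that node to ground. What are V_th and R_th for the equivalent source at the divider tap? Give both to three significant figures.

V_th = 14.1 V, R_th = 31.6 kΩ

V_th is the open-circuit tap voltage: 37.4 × 50.6/(84.0 + 50.6) = 14.1 V.
With the supply zeroed, R_top and R_bot appear in parallel from the tap: R_th = R_top‖R_bot = (84.0 × 50.6)/134.6 = 31.6 kΩ.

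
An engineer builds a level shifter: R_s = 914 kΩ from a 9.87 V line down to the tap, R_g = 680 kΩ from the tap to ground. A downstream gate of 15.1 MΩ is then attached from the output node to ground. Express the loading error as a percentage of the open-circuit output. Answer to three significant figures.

The divider's output (Thévenin) resistance is R_s‖R_g = 389.9 kΩ.
Fractional drop under load = R_th/(R_th + R_L) = 389.9 / (389.9 + 15100) = 0.02517.
So the output falls by 2.52 %.

2.52 %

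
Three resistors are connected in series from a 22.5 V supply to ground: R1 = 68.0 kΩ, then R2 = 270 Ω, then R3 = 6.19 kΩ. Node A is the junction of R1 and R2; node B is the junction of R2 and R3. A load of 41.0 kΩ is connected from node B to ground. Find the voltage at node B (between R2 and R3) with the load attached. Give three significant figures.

At node B, R3 is in parallel with the load: R3‖R_L = 5378 Ω.
Below node A the resistance is R2 + (R3‖R_L) = 5648 Ω, so V_A = 22.5 × 5648/73650 = 1.726 V.
Then V_B = V_A × (R3‖R_L)/(R2 + R3‖R_L) = 1.726 × 5378/5648 = 1.64 V.

V ≈ 1.64 V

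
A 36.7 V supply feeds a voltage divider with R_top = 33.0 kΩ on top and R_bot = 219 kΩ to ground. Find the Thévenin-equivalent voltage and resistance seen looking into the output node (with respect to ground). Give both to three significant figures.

V_th is the open-circuit tap voltage: 36.7 × 219/(33.0 + 219) = 31.9 V.
With the supply zeroed, R_top and R_bot appear in parallel from the tap: R_th = R_top‖R_bot = (33.0 × 219)/252.0 = 28.7 kΩ.

V_th = 31.9 V, R_th = 28.7 kΩ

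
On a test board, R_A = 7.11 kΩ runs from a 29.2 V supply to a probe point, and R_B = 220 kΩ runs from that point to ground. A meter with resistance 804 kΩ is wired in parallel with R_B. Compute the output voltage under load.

V_out ≈ 28.0 V

The load sits in parallel with R_B: R_B‖R_L = (220 × 804) / (220 + 804) = 172.7 kΩ.
V_out = 29.2 × 172.7 / (7.11 + 172.7) = 29.2 × 172.7/179.8 = 28.0 V.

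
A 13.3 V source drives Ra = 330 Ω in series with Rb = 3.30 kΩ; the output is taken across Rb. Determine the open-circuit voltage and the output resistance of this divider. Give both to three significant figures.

V_th is the open-circuit tap voltage: 13.3 × 3300/(330 + 3300) = 12.1 V.
With the supply zeroed, Ra and Rb appear in parallel from the tap: R_th = Ra‖Rb = (330 × 3300)/3630 = 300 Ω.

V_th = 12.1 V, R_th = 300 Ω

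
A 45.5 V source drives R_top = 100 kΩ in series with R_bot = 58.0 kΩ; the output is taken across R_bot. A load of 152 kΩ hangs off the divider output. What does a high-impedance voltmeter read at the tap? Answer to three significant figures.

V_out ≈ 13.5 V

The load sits in parallel with R_bot: R_bot‖R_L = (58.0 × 152) / (58.0 + 152) = 41.98 kΩ.
V_out = 45.5 × 41.98 / (100 + 41.98) = 45.5 × 41.98/142.0 = 13.5 V.
(Unloaded it would have been 16.7 V.)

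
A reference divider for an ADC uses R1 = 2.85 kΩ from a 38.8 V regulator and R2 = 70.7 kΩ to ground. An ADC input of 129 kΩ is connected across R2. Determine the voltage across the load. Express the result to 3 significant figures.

The load sits in parallel with R2: R2‖R_L = (70.7 × 129) / (70.7 + 129) = 45.67 kΩ.
V_out = 38.8 × 45.67 / (2.85 + 45.67) = 38.8 × 45.67/48.52 = 36.5 V.
(Unloaded it would have been 37.3 V.)

V_out ≈ 36.5 V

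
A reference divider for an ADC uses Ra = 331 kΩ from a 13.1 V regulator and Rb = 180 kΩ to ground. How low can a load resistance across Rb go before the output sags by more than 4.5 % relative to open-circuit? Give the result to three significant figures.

Output resistance R_th = Ra‖Rb = (331 × 180)/511.0 = 116.6 kΩ.
The fractional drop is R_th/(R_th + R_L); requiring this ≤ 0.0450 gives R_L ≥ R_th(1/0.0450 − 1) = 116.6 × 21.22 = 2.47 MΩ.

R_L(min) ≈ 2.47 MΩ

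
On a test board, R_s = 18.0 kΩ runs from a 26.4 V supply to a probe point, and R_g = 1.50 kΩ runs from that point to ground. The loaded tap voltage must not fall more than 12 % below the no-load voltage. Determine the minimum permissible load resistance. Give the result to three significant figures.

R_L(min) ≈ 10.2 kΩ

Output resistance R_th = R_s‖R_g = (18.0 × 1.50)/19.50 = 1.385 kΩ.
The fractional drop is R_th/(R_th + R_L); requiring this ≤ 0.120 gives R_L ≥ R_th(1/0.120 − 1) = 1.385 × 7.333 = 10.2 kΩ.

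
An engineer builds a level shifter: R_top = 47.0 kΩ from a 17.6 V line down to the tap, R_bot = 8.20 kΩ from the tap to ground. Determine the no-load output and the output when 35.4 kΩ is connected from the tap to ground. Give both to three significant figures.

Unloaded: 2.61 V; loaded: 2.18 V

Open-circuit: V = 17.6 × 8.20/(47.0 + 8.20) = 2.61 V.
With the load, R_bot becomes R_bot‖R_L = 6.658 kΩ, so V = 17.6 × 6.658/53.66 = 2.18 V.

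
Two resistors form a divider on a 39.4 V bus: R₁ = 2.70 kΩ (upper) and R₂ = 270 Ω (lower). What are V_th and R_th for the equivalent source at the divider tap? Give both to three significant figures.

V_th is the open-circuit tap voltage: 39.4 × 270/(2700 + 270) = 3.58 V.
With the supply zeroed, R₁ and R₂ appear in parallel from the tap: R_th = R₁‖R₂ = (2700 × 270)/2970 = 245 Ω.

V_th = 3.58 V, R_th = 245 Ω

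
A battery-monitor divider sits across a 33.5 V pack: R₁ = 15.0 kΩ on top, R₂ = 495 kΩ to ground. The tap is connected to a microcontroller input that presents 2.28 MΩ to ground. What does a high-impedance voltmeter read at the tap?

V_out ≈ 32.3 V

The load sits in parallel with R₂: R₂‖R_L = (495 × 2280) / (495 + 2280) = 406.7 kΩ.
V_out = 33.5 × 406.7 / (15.0 + 406.7) = 33.5 × 406.7/421.7 = 32.3 V.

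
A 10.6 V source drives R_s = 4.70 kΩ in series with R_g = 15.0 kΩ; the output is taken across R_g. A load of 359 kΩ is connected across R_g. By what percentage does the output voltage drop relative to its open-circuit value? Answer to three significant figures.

0.987 %

The divider's output (Thévenin) resistance is R_s‖R_g = 3.579 kΩ.
Fractional drop under load = R_th/(R_th + R_L) = 3.579 / (3.579 + 359) = 0.009870.
So the output falls by 0.987 %.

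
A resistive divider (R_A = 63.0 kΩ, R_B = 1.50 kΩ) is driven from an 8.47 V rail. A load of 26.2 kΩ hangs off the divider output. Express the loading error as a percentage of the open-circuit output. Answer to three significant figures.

5.30 %

The divider's output (Thévenin) resistance is R_A‖R_B = 1.465 kΩ.
Fractional drop under load = R_th/(R_th + R_L) = 1.465 / (1.465 + 26.2) = 0.05296.
So the output falls by 5.30 %.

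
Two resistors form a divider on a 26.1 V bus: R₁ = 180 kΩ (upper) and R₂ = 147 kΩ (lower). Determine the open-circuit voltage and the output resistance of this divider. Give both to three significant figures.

V_th = 11.7 V, R_th = 80.9 kΩ

V_th is the open-circuit tap voltage: 26.1 × 147/(180 + 147) = 11.7 V.
With the supply zeroed, R₁ and R₂ appear in parallel from the tap: R_th = R₁‖R₂ = (180 × 147)/327.0 = 80.9 kΩ.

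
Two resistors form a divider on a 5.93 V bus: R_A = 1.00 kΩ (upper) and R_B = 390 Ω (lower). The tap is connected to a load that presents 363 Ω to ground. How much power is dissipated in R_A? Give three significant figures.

Total resistance from the source is R_A + (R_B‖R_L) = 1188 Ω, so I = 5.93/1188 Ω = 4.992 mA.
P = I²·R_A = (4.992 mA)² × 1.00 kΩ = 24.9 mW.

P ≈ 24.9 mW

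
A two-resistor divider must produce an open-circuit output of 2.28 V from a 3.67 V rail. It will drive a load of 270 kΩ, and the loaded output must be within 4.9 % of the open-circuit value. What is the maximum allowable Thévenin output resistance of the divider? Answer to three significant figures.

R_th ≤ 13.9 kΩ

Loading drop = R_th/(R_th + R_L) ≤ 0.0490, so R_th ≤ R_L · ε/(1−ε) = 270 kΩ × 0.0490/0.9510 = 13.9 kΩ.
(Any R1, R2 with R2/(R1+R2) = 0.621 and R1‖R2 ≤ 13.9 kΩ will meet the spec.)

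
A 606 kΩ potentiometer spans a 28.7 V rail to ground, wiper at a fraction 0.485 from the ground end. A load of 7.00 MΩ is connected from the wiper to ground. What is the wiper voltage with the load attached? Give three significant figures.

The wiper splits the pot into (1−α)R = 312.1 kΩ above and αR = 293.9 kΩ below.
Lower section ‖ load = 282.1 kΩ.
V_wiper = 28.7 × 282.1/(312.1 + 282.1) = 13.6 V.

V ≈ 13.6 V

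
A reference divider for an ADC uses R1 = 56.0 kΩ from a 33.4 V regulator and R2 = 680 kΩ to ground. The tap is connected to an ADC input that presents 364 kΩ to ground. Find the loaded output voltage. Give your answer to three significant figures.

The load sits in parallel with R2: R2‖R_L = (680 × 364) / (680 + 364) = 237.1 kΩ.
V_out = 33.4 × 237.1 / (56.0 + 237.1) = 33.4 × 237.1/293.1 = 27.0 V.
(Unloaded it would have been 30.9 V.)

V_out ≈ 27.0 V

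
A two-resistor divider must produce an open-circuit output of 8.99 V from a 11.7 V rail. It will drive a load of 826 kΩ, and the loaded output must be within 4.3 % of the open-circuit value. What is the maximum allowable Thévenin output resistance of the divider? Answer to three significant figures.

Loading drop = R_th/(R_th + R_L) ≤ 0.0430, so R_th ≤ R_L · ε/(1−ε) = 826 kΩ × 0.0430/0.9570 = 37.1 kΩ.

R_th ≤ 37.1 kΩ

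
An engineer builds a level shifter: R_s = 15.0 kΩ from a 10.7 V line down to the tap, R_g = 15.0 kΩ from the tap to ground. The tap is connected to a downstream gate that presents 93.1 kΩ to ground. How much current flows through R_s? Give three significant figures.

I ≈ 0.383 mA

R_g‖R_L = 12.92 kΩ, so the source sees R_s + R_g‖R_L = 27.92 kΩ.
I = 10.7 V / 27.92 kΩ = 0.383 mA.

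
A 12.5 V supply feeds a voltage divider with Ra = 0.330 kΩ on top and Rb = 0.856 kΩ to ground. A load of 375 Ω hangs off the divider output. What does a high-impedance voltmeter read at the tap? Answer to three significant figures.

V_out ≈ 5.52 V

The load sits in parallel with Rb: Rb‖R_L = (856 × 375) / (856 + 375) = 260.8 Ω.
V_out = 12.5 × 260.8 / (330 + 260.8) = 12.5 × 260.8/590.8 = 5.52 V.
(Unloaded it would have been 9.02 V.)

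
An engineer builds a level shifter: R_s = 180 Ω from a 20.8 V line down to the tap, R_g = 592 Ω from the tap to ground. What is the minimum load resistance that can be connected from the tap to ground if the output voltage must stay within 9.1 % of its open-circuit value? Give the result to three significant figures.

Output resistance R_th = R_s‖R_g = (180 × 592)/772.0 = 138.0 Ω.
The fractional drop is R_th/(R_th + R_L); requiring this ≤ 0.0910 gives R_L ≥ R_th(1/0.0910 − 1) = 138.0 × 9.989 = 1.38 kΩ.

R_L(min) ≈ 1.38 kΩ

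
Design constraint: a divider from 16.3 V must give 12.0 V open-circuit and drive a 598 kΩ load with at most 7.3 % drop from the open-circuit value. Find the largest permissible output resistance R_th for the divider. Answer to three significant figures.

Loading drop = R_th/(R_th + R_L) ≤ 0.0730, so R_th ≤ R_L · ε/(1−ε) = 598 kΩ × 0.0730/0.9270 = 47.1 kΩ.

R_th ≤ 47.1 kΩ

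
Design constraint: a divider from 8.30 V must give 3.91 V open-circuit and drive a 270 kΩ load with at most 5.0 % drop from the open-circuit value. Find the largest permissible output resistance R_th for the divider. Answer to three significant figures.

R_th ≤ 14.2 kΩ

Loading drop = R_th/(R_th + R_L) ≤ 0.0500, so R_th ≤ R_L · ε/(1−ε) = 270 kΩ × 0.0500/0.9500 = 14.2 kΩ.
(Any R1, R2 with R2/(R1+R2) = 0.471 and R1‖R2 ≤ 14.2 kΩ will meet the spec.)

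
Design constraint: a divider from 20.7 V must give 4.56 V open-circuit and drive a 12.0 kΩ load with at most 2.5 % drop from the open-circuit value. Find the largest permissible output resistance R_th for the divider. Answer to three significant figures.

Loading drop = R_th/(R_th + R_L) ≤ 0.0250, so R_th ≤ R_L · ε/(1−ε) = 12.0 kΩ × 0.0250/0.9750 = 308 Ω.

R_th ≤ 308 Ω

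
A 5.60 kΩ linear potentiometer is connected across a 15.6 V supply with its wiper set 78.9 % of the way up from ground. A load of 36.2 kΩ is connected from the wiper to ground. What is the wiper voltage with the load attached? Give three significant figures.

V ≈ 12.0 V

The wiper splits the pot into (1−α)R = 1.182 kΩ above and αR = 4.418 kΩ below.
Lower section ‖ load = 3.938 kΩ.
V_wiper = 15.6 × 3.938/(1.182 + 3.938) = 12.0 V.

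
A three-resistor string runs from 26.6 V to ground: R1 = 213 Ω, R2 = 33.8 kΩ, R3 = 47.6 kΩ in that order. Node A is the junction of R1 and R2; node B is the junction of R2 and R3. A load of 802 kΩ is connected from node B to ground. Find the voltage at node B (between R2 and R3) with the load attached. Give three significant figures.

V ≈ 15.1 V

At node B, R3 is in parallel with the load: R3‖R_L = 44930 Ω.
Below node A the resistance is R2 + (R3‖R_L) = 78730 Ω, so V_A = 26.6 × 78730/78950 = 26.53 V.
Then V_B = V_A × (R3‖R_L)/(R2 + R3‖R_L) = 26.53 × 44930/78730 = 15.1 V.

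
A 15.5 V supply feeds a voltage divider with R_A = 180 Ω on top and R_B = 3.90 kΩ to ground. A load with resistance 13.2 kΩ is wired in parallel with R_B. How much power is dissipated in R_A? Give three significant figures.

Total resistance from the source is R_A + (R_B‖R_L) = 3191 Ω, so I = 15.5/3191 Ω = 4.858 mA.
P = I²·R_A = (4.858 mA)² × 180 Ω = 4.25 mW.

P ≈ 4.25 mW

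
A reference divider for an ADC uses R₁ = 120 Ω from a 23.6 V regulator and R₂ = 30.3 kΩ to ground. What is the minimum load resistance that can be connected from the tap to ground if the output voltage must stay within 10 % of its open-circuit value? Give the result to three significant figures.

Output resistance R_th = R₁‖R₂ = (120 × 30300)/30420 = 119.5 Ω.
The fractional drop is R_th/(R_th + R_L); requiring this ≤ 0.100 gives R_L ≥ R_th(1/0.100 − 1) = 119.5 × 9.000 = 1.08 kΩ.

R_L(min) ≈ 1.08 kΩ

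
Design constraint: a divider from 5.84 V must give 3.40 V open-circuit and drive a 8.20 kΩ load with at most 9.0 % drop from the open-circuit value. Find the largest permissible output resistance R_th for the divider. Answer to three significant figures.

Loading drop = R_th/(R_th + R_L) ≤ 0.0900, so R_th ≤ R_L · ε/(1−ε) = 8.20 kΩ × 0.0900/0.9100 = 811 Ω.
(Any R1, R2 with R2/(R1+R2) = 0.582 and R1‖R2 ≤ 811 Ω will meet the spec.)

R_th ≤ 811 Ω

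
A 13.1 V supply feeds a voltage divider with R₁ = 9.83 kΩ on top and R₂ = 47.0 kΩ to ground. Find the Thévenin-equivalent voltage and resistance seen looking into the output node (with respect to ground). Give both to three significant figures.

V_th is the open-circuit tap voltage: 13.1 × 47.0/(9.83 + 47.0) = 10.8 V.
With the supply zeroed, R₁ and R₂ appear in parallel from the tap: R_th = R₁‖R₂ = (9.83 × 47.0)/56.83 = 8.13 kΩ.

V_th = 10.8 V, R_th = 8.13 kΩ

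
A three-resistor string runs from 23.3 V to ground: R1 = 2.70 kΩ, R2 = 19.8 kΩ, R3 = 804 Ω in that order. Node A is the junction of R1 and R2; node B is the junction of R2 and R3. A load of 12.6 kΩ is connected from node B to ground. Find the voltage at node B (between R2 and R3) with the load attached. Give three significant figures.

At node B, R3 is in parallel with the load: R3‖R_L = 755.8 Ω.
Below node A the resistance is R2 + (R3‖R_L) = 20560 Ω, so V_A = 23.3 × 20560/23260 = 20.59 V.
Then V_B = V_A × (R3‖R_L)/(R2 + R3‖R_L) = 20.59 × 755.8/20560 = 0.757 V.

V ≈ 0.757 V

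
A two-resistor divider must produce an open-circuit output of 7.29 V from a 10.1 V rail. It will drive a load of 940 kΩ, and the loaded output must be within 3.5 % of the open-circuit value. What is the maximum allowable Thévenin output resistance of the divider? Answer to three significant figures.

R_th ≤ 34.1 kΩ

Loading drop = R_th/(R_th + R_L) ≤ 0.0350, so R_th ≤ R_L · ε/(1−ε) = 940 kΩ × 0.0350/0.9650 = 34.1 kΩ.
(Any R1, R2 with R2/(R1+R2) = 0.722 and R1‖R2 ≤ 34.1 kΩ will meet the spec.)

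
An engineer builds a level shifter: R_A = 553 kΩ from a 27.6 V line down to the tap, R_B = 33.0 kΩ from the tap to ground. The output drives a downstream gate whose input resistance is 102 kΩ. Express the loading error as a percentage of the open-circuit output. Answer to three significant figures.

The divider's output (Thévenin) resistance is R_A‖R_B = 31.14 kΩ.
Fractional drop under load = R_th/(R_th + R_L) = 31.14 / (31.14 + 102) = 0.2339.
So the output falls by 23.4 %.

23.4 %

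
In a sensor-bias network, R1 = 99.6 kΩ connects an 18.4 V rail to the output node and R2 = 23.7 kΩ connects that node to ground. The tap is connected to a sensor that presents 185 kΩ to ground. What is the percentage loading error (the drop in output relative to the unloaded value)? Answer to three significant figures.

Unloaded V = 18.4 × 23.7/123.3 = 3.5367 V.
Loaded: R2‖R_L = 21.01 kΩ, giving V = 18.4 × 21.01/120.6 = 3.2051 V.
Drop = (3.5367 − 3.2051) / 3.5367 = 9.38 %.

9.38 %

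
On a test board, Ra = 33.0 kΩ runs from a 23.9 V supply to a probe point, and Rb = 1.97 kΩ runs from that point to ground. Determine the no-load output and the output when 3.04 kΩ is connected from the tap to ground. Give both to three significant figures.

Unloaded: 1.35 V; loaded: 0.835 V

Open-circuit: V = 23.9 × 1.97/(33.0 + 1.97) = 1.35 V.
With the load, Rb becomes Rb‖R_L = 1.195 kΩ, so V = 23.9 × 1.195/34.20 = 0.835 V.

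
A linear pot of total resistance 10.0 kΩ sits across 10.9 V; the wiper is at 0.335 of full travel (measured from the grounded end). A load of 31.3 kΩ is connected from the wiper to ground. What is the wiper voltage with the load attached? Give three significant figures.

V ≈ 3.41 V

The wiper splits the pot into (1−α)R = 6.650 kΩ above and αR = 3.350 kΩ below.
Lower section ‖ load = 3.026 kΩ.
V_wiper = 10.9 × 3.026/(6.650 + 3.026) = 3.41 V.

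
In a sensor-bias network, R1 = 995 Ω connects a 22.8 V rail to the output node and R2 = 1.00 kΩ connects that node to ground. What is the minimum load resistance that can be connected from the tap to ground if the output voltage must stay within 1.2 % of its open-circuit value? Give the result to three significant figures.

R_L(min) ≈ 41.1 kΩ

Output resistance R_th = R1‖R2 = (995 × 1000)/1995 = 498.7 Ω.
The fractional drop is R_th/(R_th + R_L); requiring this ≤ 0.0120 gives R_L ≥ R_th(1/0.0120 − 1) = 498.7 × 82.33 = 41.1 kΩ.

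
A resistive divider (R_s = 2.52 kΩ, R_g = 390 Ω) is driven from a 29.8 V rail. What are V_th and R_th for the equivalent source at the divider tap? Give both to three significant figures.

V_th is the open-circuit tap voltage: 29.8 × 390/(2520 + 390) = 3.99 V.
With the supply zeroed, R_s and R_g appear in parallel from the tap: R_th = R_s‖R_g = (2520 × 390)/2910 = 338 Ω.

V_th = 3.99 V, R_th = 338 Ω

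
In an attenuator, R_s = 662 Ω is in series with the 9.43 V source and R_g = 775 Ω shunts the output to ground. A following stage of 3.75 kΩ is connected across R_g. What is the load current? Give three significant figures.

R_g‖R_L = 642.3 Ω; V_out = 9.43 × 642.3/1304 = 4.644 V.
I_L = V_out / R_L = 4.644 / 3.75 kΩ = 1.24 mA.

I_L ≈ 1.24 mA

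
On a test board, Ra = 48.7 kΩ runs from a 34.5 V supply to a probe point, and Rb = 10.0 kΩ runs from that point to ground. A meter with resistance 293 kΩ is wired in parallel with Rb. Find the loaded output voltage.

The load sits in parallel with Rb: Rb‖R_L = (10.0 × 293) / (10.0 + 293) = 9.670 kΩ.
V_out = 34.5 × 9.670 / (48.7 + 9.670) = 34.5 × 9.670/58.37 = 5.72 V.

V_out ≈ 5.72 V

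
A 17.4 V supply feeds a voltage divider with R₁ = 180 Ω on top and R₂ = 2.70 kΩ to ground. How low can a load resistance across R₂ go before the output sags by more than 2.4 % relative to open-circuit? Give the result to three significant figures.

R_L(min) ≈ 6.86 kΩ

Output resistance R_th = R₁‖R₂ = (180 × 2700)/2880 = 168.8 Ω.
The fractional drop is R_th/(R_th + R_L); requiring this ≤ 0.0240 gives R_L ≥ R_th(1/0.0240 − 1) = 168.8 × 40.67 = 6.86 kΩ.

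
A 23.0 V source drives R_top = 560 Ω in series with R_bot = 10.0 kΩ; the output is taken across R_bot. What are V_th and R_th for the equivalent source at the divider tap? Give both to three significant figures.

V_th is the open-circuit tap voltage: 23.0 × 10000/(560 + 10000) = 21.8 V.
With the supply zeroed, R_top and R_bot appear in parallel from the tap: R_th = R_top‖R_bot = (560 × 10000)/10560 = 530 Ω.

V_th = 21.8 V, R_th = 530 Ω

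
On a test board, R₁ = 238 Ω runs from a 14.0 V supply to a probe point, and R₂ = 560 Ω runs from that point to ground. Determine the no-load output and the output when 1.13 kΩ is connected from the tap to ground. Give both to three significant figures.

Open-circuit: V = 14.0 × 560/(238 + 560) = 9.82 V.
With the load, R₂ becomes R₂‖R_L = 374.4 Ω, so V = 14.0 × 374.4/612.4 = 8.56 V.

Unloaded: 9.82 V; loaded: 8.56 V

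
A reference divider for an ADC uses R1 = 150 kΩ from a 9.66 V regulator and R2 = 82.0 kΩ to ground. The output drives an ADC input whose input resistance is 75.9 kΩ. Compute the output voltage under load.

The load sits in parallel with R2: R2‖R_L = (82.0 × 75.9) / (82.0 + 75.9) = 39.42 kΩ.
V_out = 9.66 × 39.42 / (150 + 39.42) = 9.66 × 39.42/189.4 = 2.01 V.
(Unloaded it would have been 3.41 V.)

V_out ≈ 2.01 V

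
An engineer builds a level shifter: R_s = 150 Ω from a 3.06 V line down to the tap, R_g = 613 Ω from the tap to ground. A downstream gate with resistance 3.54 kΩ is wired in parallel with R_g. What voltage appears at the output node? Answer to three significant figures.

V_out ≈ 2.38 V

The load sits in parallel with R_g: R_g‖R_L = (613 × 3540) / (613 + 3540) = 522.5 Ω.
V_out = 3.06 × 522.5 / (150 + 522.5) = 3.06 × 522.5/672.5 = 2.38 V.
(Unloaded it would have been 2.46 V.)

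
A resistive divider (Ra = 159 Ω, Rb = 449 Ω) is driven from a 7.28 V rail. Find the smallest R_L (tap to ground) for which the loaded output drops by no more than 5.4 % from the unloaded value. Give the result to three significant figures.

Output resistance R_th = Ra‖Rb = (159 × 449)/608.0 = 117.4 Ω.
The fractional drop is R_th/(R_th + R_L); requiring this ≤ 0.0540 gives R_L ≥ R_th(1/0.0540 − 1) = 117.4 × 17.52 = 2.06 kΩ.

R_L(min) ≈ 2.06 kΩ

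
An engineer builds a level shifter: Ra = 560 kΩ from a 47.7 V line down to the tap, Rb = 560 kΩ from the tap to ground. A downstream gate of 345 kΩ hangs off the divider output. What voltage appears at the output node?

The load sits in parallel with Rb: Rb‖R_L = (560 × 345) / (560 + 345) = 213.5 kΩ.
V_out = 47.7 × 213.5 / (560 + 213.5) = 47.7 × 213.5/773.5 = 13.2 V.

V_out ≈ 13.2 V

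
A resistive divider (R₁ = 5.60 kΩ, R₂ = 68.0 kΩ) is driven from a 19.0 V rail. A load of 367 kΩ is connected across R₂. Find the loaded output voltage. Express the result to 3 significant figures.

The load sits in parallel with R₂: R₂‖R_L = (68.0 × 367) / (68.0 + 367) = 57.37 kΩ.
V_out = 19.0 × 57.37 / (5.60 + 57.37) = 19.0 × 57.37/62.97 = 17.3 V.

V_out ≈ 17.3 V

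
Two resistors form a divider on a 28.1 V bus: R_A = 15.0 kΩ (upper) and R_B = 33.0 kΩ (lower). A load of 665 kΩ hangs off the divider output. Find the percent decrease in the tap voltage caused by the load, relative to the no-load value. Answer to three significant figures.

The divider's output (Thévenin) resistance is R_A‖R_B = 10.31 kΩ.
Fractional drop under load = R_th/(R_th + R_L) = 10.31 / (10.31 + 665) = 0.01527.
So the output falls by 1.53 %.

1.53 %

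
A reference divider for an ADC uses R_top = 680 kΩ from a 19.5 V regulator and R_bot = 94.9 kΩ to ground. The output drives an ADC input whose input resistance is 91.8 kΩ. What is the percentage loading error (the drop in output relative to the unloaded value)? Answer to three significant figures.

47.6 %

The divider's output (Thévenin) resistance is R_top‖R_bot = 83.28 kΩ.
Fractional drop under load = R_th/(R_th + R_L) = 83.28 / (83.28 + 91.8) = 0.4757.
So the output falls by 47.6 %.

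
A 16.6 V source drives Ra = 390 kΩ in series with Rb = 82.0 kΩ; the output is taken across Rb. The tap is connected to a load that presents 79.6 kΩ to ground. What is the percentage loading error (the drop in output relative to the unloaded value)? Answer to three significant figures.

46.0 %

Unloaded V = 16.6 × 82.0/472.0 = 2.884 V.
Loaded: Rb‖R_L = 40.39 kΩ, giving V = 16.6 × 40.39/430.4 = 1.558 V.
Drop = (2.884 − 1.558) / 2.884 = 46.0 %.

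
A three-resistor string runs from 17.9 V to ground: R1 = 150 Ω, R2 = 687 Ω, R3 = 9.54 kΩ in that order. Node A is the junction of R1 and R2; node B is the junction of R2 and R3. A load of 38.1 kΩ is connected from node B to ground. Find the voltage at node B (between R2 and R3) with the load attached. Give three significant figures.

At node B, R3 is in parallel with the load: R3‖R_L = 7630 Ω.
Below node A the resistance is R2 + (R3‖R_L) = 8317 Ω, so V_A = 17.9 × 8317/8467 = 17.58 V.
Then V_B = V_A × (R3‖R_L)/(R2 + R3‖R_L) = 17.58 × 7630/8317 = 16.1 V.

V ≈ 16.1 V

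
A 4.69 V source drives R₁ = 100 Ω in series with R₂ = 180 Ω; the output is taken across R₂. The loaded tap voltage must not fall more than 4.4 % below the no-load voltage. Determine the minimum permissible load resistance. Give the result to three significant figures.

R_L(min) ≈ 1.40 kΩ

Output resistance R_th = R₁‖R₂ = (100 × 180)/280.0 = 64.29 Ω.
The fractional drop is R_th/(R_th + R_L); requiring this ≤ 0.0440 gives R_L ≥ R_th(1/0.0440 − 1) = 64.29 × 21.73 = 1.40 kΩ.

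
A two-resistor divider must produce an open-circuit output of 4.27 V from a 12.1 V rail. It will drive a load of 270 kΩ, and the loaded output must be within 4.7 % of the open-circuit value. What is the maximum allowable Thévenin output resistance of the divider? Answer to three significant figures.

Loading drop = R_th/(R_th + R_L) ≤ 0.0470, so R_th ≤ R_L · ε/(1−ε) = 270 kΩ × 0.0470/0.9530 = 13.3 kΩ.

R_th ≤ 13.3 kΩ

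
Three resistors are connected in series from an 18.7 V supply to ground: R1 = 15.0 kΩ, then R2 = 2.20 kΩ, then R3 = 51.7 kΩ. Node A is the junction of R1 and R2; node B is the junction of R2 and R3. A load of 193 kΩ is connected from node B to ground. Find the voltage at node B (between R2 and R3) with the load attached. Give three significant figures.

V ≈ 13.2 V

At node B, R3 is in parallel with the load: R3‖R_L = 40.78 kΩ.
Below node A the resistance is R2 + (R3‖R_L) = 42.98 kΩ, so V_A = 18.7 × 42.98/57.98 = 13.86 V.
Then V_B = V_A × (R3‖R_L)/(R2 + R3‖R_L) = 13.86 × 40.78/42.98 = 13.2 V.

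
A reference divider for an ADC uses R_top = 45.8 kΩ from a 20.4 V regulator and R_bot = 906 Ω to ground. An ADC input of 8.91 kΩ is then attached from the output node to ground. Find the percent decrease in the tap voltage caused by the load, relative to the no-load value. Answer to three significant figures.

Unloaded V = 20.4 × 906/46710 = 0.39572 V.
Loaded: R_bot‖R_L = 822.4 Ω, giving V = 20.4 × 822.4/46620 = 0.35984 V.
Drop = (0.39572 − 0.35984) / 0.39572 = 9.07 %.

9.07 %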